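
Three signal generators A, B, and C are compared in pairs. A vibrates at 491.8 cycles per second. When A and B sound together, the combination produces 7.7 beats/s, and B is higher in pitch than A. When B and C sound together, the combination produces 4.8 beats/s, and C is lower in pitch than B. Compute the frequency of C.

494.7 Hz

B is above A, so f_B = 491.8 + 7.7 = 499.5 Hz.
C is below B, so f_C = 499.5 − 4.8 = 494.7 Hz.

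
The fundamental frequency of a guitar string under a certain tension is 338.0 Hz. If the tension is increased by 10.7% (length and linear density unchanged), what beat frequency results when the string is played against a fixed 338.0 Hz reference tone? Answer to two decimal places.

17.62 Hz

For a string, f ∝ √T, so the new frequency is 338.0·√1.107 = 355.6235 Hz.
f_beat = |355.6235 − 338.0| = 17.62 Hz.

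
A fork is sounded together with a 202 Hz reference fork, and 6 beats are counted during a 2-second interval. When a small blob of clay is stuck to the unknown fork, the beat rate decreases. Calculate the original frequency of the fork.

Beat frequency = 6/2 = 3 Hz.
|f − 202| = 3, so the fork was at either 199 Hz or 205 Hz.
Adding mass to a fork lowers its frequency; the adjustment lowers the fork's frequency.
The beat rate fell, so the adjustment moved the fork toward 202 Hz — it must have started above the reference.

205 Hz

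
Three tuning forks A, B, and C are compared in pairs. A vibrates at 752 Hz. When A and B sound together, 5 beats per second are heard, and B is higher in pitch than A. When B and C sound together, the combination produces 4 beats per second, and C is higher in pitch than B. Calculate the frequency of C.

761 Hz

B is above A, so f_B = 752 + 5 = 757 Hz.
C is above B, so f_C = 757 + 4 = 761 Hz.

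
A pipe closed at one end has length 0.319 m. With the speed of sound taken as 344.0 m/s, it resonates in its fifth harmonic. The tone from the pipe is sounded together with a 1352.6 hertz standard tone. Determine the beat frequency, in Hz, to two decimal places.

4.64 Hz

Closed pipe (odd harmonics): f_n = n·v/(4L) = 5·344.0/(4·0.319) = 1347.9624 Hz.
f_beat = |1347.9624 − 1352.6| = 4.64 Hz.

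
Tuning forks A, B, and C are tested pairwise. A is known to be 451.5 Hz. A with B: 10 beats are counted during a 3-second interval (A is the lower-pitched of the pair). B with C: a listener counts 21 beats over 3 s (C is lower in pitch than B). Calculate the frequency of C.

447.8333 Hz

A–B: Beat frequency = 10/3 = 3.3333 Hz.
B is above A, so f_B = 451.5 + 3.3333 = 454.8333 Hz.
B–C: Beat frequency = 21/3 = 7 Hz.
C is below B, so f_C = 454.8333 − 7 = 447.8333 Hz.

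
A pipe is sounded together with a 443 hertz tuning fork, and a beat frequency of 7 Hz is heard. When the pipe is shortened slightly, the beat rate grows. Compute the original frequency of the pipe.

|f − 443| = 7, so the pipe was at either 436 Hz or 450 Hz.
A shorter pipe has a higher fundamental; the adjustment raises the pipe's frequency.
The beat rate rose, so the adjustment moved the pipe further from 443 Hz — it was already above the reference.

450 Hz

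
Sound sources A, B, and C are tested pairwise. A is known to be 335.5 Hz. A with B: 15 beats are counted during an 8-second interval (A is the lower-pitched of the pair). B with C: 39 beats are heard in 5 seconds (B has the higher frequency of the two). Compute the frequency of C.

329.575 Hz

A–B: Beat frequency = 15/8 = 1.875 Hz.
B is above A, so f_B = 335.5 + 1.875 = 337.375 Hz.
B–C: Beat frequency = 39/5 = 7.8 Hz.
C is below B, so f_C = 337.375 − 7.8 = 329.575 Hz.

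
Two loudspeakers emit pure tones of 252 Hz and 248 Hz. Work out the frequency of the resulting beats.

Beats arise from superposition of two nearby frequencies; the beat rate is |f₁ − f₂|.
|252 − 248| = 4 Hz.

4 Hz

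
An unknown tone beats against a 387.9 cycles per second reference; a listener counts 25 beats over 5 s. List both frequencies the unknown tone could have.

Beat frequency = 25/5 = 5 Hz.
|f − 387.9| = 5, so f = 387.9 ± 5.

382.9 Hz or 392.9 Hz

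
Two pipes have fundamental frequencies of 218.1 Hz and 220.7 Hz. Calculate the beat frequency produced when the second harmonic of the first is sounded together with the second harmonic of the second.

Second harmonic of the first: 2·218.1 = 436.2 Hz.
Second harmonic of the second: 2·220.7 = 441.4 Hz.
f_beat = |436.2 − 441.4| = 5.2 Hz.

5.2 Hz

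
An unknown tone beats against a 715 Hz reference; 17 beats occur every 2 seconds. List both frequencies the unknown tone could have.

Beat frequency = 17/2 = 8.5 Hz.
|f − 715| = 8.5, so f = 715 ± 8.5.

706.5 Hz or 723.5 Hz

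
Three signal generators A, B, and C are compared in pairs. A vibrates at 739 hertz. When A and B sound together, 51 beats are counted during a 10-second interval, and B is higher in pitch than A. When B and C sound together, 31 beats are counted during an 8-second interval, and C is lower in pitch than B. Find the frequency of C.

740.225 Hz

A–B: Beat frequency = 51/10 = 5.1 Hz.
B is above A, so f_B = 739 + 5.1 = 744.1 Hz.
B–C: Beat frequency = 31/8 = 3.875 Hz.
C is below B, so f_C = 744.1 − 3.875 = 740.225 Hz.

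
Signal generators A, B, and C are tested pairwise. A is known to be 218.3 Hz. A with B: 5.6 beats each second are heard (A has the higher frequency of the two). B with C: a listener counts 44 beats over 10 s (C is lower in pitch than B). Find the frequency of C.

208.3 Hz

B is below A, so f_B = 218.3 − 5.6 = 212.7 Hz.
B–C: Beat frequency = 44/10 = 4.4 Hz.
C is below B, so f_C = 212.7 − 4.4 = 208.3 Hz.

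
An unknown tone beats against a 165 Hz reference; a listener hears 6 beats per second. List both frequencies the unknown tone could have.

159 Hz or 171 Hz

|f − 165| = 6, so f = 165 ± 6.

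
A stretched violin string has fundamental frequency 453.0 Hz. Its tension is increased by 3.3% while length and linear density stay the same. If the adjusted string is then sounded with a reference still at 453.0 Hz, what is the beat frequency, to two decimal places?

For a string, f ∝ √T, so the new frequency is 453.0·√1.033 = 460.4138 Hz.
f_beat = |460.4138 − 453.0| = 7.41 Hz.

7.41 Hz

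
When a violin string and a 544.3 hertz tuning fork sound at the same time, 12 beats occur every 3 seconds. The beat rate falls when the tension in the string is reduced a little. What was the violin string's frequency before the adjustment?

548.3 Hz

Beat frequency = 12/3 = 4 Hz.
|f − 544.3| = 4, so the violin string was at either 540.3 Hz or 548.3 Hz.
Lower tension means lower frequency; the adjustment lowers the violin string's frequency.
The beat rate fell, so the adjustment moved the violin string toward 544.3 Hz — it must have started above the reference.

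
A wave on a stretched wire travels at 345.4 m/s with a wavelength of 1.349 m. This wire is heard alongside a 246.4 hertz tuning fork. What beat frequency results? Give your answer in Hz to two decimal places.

Source frequency f = v/λ = 345.4/1.349 = 256.0415 Hz.
f_beat = |256.0415 − 246.4| = 9.64 Hz.

9.64 Hz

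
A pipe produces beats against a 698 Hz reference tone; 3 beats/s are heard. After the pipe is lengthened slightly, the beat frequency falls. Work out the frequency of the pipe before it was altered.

701 Hz

|f − 698| = 3, so the pipe was at either 695 Hz or 701 Hz.
A longer pipe has a lower fundamental; the adjustment lowers the pipe's frequency.
The beat rate fell, so the adjustment moved the pipe toward 698 Hz — it must have started above the reference.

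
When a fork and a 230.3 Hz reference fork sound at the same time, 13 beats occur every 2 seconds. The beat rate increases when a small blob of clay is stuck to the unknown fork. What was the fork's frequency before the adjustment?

Beat frequency = 13/2 = 6.5 Hz.
|f − 230.3| = 6.5, so the fork was at either 223.8 Hz or 236.8 Hz.
Adding mass to a fork lowers its frequency; the adjustment lowers the fork's frequency.
The beat rate rose, so the adjustment moved the fork further from 230.3 Hz — it was already below the reference.

223.8 Hz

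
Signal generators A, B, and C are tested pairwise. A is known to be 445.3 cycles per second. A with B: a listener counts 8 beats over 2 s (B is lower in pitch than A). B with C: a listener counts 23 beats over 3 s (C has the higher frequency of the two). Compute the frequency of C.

448.9667 Hz

A–B: Beat frequency = 8/2 = 4 Hz.
B is below A, so f_B = 445.3 − 4 = 441.3 Hz.
B–C: Beat frequency = 23/3 = 7.6667 Hz.
C is above B, so f_C = 441.3 + 7.6667 = 448.9667 Hz.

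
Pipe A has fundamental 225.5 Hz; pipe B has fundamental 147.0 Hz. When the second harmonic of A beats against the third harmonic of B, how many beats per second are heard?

10.0 Hz

Second harmonic of the first: 2·225.5 = 451.0 Hz.
Third harmonic of the second: 3·147.0 = 441.0 Hz.
f_beat = |451.0 − 441.0| = 10.0 Hz.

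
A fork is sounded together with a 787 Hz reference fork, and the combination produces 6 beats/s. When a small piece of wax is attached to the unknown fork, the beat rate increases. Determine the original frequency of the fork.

781 Hz

|f − 787| = 6, so the fork was at either 781 Hz or 793 Hz.
Loading a fork with wax lowers its frequency; the adjustment lowers the fork's frequency.
The beat rate rose, so the adjustment moved the fork further from 787 Hz — it was already below the reference.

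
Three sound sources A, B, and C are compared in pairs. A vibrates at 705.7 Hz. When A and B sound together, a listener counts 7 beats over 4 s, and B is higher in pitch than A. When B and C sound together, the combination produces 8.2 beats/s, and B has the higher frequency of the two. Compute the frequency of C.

699.25 Hz

A–B: Beat frequency = 7/4 = 1.75 Hz.
B is above A, so f_B = 705.7 + 1.75 = 707.45 Hz.
C is below B, so f_C = 707.45 − 8.2 = 699.25 Hz.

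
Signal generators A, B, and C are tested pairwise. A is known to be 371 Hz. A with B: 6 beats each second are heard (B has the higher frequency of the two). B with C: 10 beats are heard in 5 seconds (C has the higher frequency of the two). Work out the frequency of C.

379 Hz

B is above A, so f_B = 371 + 6 = 377 Hz.
B–C: Beat frequency = 10/5 = 2 Hz.
C is above B, so f_C = 377 + 2 = 379 Hz.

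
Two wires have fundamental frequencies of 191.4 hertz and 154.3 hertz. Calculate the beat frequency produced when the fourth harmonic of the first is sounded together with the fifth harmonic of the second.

5.9 Hz

Fourth harmonic of the first: 4·191.4 = 765.6 Hz.
Fifth harmonic of the second: 5·154.3 = 771.5 Hz.
f_beat = |765.6 − 771.5| = 5.9 Hz.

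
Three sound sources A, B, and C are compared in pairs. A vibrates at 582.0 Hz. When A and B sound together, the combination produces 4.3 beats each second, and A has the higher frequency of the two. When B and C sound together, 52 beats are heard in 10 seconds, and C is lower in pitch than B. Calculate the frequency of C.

B is below A, so f_B = 582.0 − 4.3 = 577.7 Hz.
B–C: Beat frequency = 52/10 = 5.2 Hz.
C is below B, so f_C = 577.7 − 5.2 = 572.5 Hz.

572.5 Hz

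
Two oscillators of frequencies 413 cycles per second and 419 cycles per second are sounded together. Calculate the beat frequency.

6 Hz

The beat frequency equals the magnitude of the frequency difference.
|413 − 419| = 6 Hz.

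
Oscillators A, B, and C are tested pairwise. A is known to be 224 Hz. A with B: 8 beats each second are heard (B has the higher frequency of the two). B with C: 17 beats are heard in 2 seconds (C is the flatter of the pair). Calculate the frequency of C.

B is above A, so f_B = 224 + 8 = 232 Hz.
B–C: Beat frequency = 17/2 = 8.5 Hz.
C is below B, so f_C = 232 − 8.5 = 223.5 Hz.

223.5 Hz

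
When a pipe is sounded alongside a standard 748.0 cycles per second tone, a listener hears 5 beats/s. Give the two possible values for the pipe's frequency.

743 Hz or 753 Hz

|f − 748.0| = 5, so f = 748.0 ± 5.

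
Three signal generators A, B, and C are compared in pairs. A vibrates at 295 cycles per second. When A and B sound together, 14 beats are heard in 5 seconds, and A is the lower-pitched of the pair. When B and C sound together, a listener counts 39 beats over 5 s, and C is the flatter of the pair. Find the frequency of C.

A–B: Beat frequency = 14/5 = 2.8 Hz.
B is above A, so f_B = 295 + 2.8 = 297.8 Hz.
B–C: Beat frequency = 39/5 = 7.8 Hz.
C is below B, so f_C = 297.8 − 7.8 = 290 Hz.

290 Hz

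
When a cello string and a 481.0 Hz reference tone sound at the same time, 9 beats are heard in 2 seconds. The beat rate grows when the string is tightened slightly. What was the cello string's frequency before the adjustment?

Beat frequency = 9/2 = 4.5 Hz.
|f − 481.0| = 4.5, so the cello string was at either 476.5 Hz or 485.5 Hz.
Increasing tension raises a string's frequency; the adjustment raises the cello string's frequency.
The beat rate rose, so the adjustment moved the cello string further from 481.0 Hz — it was already above the reference.

485.5 Hz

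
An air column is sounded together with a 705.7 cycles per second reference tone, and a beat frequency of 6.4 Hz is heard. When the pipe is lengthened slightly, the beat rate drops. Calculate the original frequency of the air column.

712.1 Hz

|f − 705.7| = 6.4, so the air column was at either 699.3 Hz or 712.1 Hz.
A longer pipe has a lower fundamental; the adjustment lowers the air column's frequency.
The beat rate fell, so the adjustment moved the air column toward 705.7 Hz — it must have started above the reference.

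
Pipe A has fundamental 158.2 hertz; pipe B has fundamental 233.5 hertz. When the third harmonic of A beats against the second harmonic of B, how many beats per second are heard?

7.6 Hz

Third harmonic of the first: 3·158.2 = 474.6 Hz.
Second harmonic of the second: 2·233.5 = 467.0 Hz.
f_beat = |474.6 − 467.0| = 7.6 Hz.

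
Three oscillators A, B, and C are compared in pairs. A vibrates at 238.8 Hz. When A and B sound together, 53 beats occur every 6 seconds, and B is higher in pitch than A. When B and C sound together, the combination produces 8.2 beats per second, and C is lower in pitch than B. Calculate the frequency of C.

239.4333 Hz

A–B: Beat frequency = 53/6 = 8.8333 Hz.
B is above A, so f_B = 238.8 + 8.8333 = 247.6333 Hz.
C is below B, so f_C = 247.6333 − 8.2 = 239.4333 Hz.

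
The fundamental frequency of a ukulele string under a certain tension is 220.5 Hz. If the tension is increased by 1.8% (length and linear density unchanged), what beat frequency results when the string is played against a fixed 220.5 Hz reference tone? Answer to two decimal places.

1.98 Hz

For a string, f ∝ √T, so the new frequency is 220.5·√1.018 = 222.4756 Hz.
f_beat = |222.4756 − 220.5| = 1.98 Hz.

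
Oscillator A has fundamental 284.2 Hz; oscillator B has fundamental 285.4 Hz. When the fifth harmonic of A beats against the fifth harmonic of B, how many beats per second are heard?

Fifth harmonic of the first: 5·284.2 = 1421.0 Hz.
Fifth harmonic of the second: 5·285.4 = 1427.0 Hz.
f_beat = |1421.0 − 1427.0| = 6.0 Hz.

6.0 Hz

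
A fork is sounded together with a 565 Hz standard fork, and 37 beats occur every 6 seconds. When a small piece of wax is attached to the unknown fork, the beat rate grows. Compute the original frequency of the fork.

558.8333 Hz

Beat frequency = 37/6 = 6.1667 Hz.
|f − 565| = 6.1667, so the fork was at either 558.8333 Hz or 571.1667 Hz.
Loading a fork with wax lowers its frequency; the adjustment lowers the fork's frequency.
The beat rate rose, so the adjustment moved the fork further from 565 Hz — it was already below the reference.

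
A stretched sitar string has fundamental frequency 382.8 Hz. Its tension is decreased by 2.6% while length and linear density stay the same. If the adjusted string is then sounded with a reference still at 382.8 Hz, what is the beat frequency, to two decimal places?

5.01 Hz

For a string, f ∝ √T, so the new frequency is 382.8·√0.974 = 377.7908 Hz.
f_beat = |377.7908 − 382.8| = 5.01 Hz.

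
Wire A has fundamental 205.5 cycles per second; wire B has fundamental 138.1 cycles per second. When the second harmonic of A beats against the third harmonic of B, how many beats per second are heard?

Second harmonic of the first: 2·205.5 = 411.0 Hz.
Third harmonic of the second: 3·138.1 = 414.3 Hz.
f_beat = |411.0 − 414.3| = 3.3 Hz.

3.3 Hz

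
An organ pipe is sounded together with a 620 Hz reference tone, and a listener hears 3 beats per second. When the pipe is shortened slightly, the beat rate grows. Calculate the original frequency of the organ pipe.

623 Hz

|f − 620| = 3, so the organ pipe was at either 617 Hz or 623 Hz.
A shorter pipe has a higher fundamental; the adjustment raises the organ pipe's frequency.
The beat rate rose, so the adjustment moved the organ pipe further from 620 Hz — it was already above the reference.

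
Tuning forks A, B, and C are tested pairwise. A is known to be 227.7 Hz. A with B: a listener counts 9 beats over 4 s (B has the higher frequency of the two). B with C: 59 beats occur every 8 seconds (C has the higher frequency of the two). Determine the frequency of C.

A–B: Beat frequency = 9/4 = 2.25 Hz.
B is above A, so f_B = 227.7 + 2.25 = 229.95 Hz.
B–C: Beat frequency = 59/8 = 7.375 Hz.
C is above B, so f_C = 229.95 + 7.375 = 237.325 Hz.

237.325 Hz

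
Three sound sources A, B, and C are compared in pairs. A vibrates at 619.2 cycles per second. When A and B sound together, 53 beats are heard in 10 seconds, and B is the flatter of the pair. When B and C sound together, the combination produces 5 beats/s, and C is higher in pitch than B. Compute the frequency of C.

A–B: Beat frequency = 53/10 = 5.3 Hz.
B is below A, so f_B = 619.2 − 5.3 = 613.9 Hz.
C is above B, so f_C = 613.9 + 5 = 618.9 Hz.

618.9 Hz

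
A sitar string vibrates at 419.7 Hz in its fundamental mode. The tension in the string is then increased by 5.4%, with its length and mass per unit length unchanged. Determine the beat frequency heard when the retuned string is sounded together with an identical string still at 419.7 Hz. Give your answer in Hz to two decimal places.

11.18 Hz

For a string, f ∝ √T, so the new frequency is 419.7·√1.054 = 430.8829 Hz.
f_beat = |430.8829 − 419.7| = 11.18 Hz.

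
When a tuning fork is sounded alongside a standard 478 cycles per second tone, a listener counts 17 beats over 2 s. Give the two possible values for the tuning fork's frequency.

Beat frequency = 17/2 = 8.5 Hz.
|f − 478| = 8.5, so f = 478 ± 8.5.

469.5 Hz or 486.5 Hz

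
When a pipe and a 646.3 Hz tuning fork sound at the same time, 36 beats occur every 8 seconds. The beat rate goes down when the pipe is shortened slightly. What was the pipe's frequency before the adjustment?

641.8 Hz

Beat frequency = 36/8 = 4.5 Hz.
|f − 646.3| = 4.5, so the pipe was at either 641.8 Hz or 650.8 Hz.
A shorter pipe has a higher fundamental; the adjustment raises the pipe's frequency.
The beat rate fell, so the adjustment moved the pipe toward 646.3 Hz — it must have started below the reference.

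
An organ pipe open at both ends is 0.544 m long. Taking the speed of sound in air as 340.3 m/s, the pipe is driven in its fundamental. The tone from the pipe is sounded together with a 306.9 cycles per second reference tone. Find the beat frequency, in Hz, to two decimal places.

Open pipe: f_n = n·v/(2L) = 1·340.3/(2·0.544) = 312.7757 Hz.
f_beat = |312.7757 − 306.9| = 5.88 Hz.

5.88 Hz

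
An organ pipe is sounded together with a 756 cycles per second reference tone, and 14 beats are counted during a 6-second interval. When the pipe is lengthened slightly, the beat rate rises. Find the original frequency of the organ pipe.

Beat frequency = 14/6 = 2.3333 Hz.
|f − 756| = 2.3333, so the organ pipe was at either 753.6667 Hz or 758.3333 Hz.
A longer pipe has a lower fundamental; the adjustment lowers the organ pipe's frequency.
The beat rate rose, so the adjustment moved the organ pipe further from 756 Hz — it was already below the reference.

753.6667 Hz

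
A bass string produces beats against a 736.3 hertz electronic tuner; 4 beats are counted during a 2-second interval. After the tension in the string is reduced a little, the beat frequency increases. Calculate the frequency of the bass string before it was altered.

Beat frequency = 4/2 = 2 Hz.
|f − 736.3| = 2, so the bass string was at either 734.3 Hz or 738.3 Hz.
Lower tension means lower frequency; the adjustment lowers the bass string's frequency.
The beat rate rose, so the adjustment moved the bass string further from 736.3 Hz — it was already below the reference.

734.3 Hz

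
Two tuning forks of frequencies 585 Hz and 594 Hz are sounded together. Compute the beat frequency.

9 Hz

Beats arise from superposition of two nearby frequencies; the beat rate is |f₁ − f₂|.
|585 − 594| = 9 Hz.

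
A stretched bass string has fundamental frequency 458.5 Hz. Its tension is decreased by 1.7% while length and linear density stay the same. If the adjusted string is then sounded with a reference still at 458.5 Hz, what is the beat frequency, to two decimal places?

3.91 Hz

For a string, f ∝ √T, so the new frequency is 458.5·√0.983 = 454.5860 Hz.
f_beat = |454.5860 − 458.5| = 3.91 Hz.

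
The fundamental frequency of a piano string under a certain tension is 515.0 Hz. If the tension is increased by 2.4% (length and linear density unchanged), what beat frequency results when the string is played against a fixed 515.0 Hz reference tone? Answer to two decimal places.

For a string, f ∝ √T, so the new frequency is 515.0·√1.024 = 521.1434 Hz.
f_beat = |521.1434 − 515.0| = 6.14 Hz.

6.14 Hz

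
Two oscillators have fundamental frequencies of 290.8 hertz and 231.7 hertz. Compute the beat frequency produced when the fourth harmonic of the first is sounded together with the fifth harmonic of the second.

Fourth harmonic of the first: 4·290.8 = 1163.2 Hz.
Fifth harmonic of the second: 5·231.7 = 1158.5 Hz.
f_beat = |1163.2 − 1158.5| = 4.7 Hz.

4.7 Hz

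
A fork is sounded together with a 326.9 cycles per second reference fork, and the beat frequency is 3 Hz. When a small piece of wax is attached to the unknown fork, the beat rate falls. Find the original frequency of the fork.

329.9 Hz

|f − 326.9| = 3, so the fork was at either 323.9 Hz or 329.9 Hz.
Loading a fork with wax lowers its frequency; the adjustment lowers the fork's frequency.
The beat rate fell, so the adjustment moved the fork toward 326.9 Hz — it must have started above the reference.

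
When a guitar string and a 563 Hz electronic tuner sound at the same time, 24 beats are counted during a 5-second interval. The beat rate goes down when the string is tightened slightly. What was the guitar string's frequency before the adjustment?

558.2 Hz

Beat frequency = 24/5 = 4.8 Hz.
|f − 563| = 4.8, so the guitar string was at either 558.2 Hz or 567.8 Hz.
Increasing tension raises a string's frequency; the adjustment raises the guitar string's frequency.
The beat rate fell, so the adjustment moved the guitar string toward 563 Hz — it must have started below the reference.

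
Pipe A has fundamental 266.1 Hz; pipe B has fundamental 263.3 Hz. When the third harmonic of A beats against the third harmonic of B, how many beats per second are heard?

8.4 Hz

Third harmonic of the first: 3·266.1 = 798.3 Hz.
Third harmonic of the second: 3·263.3 = 789.9 Hz.
f_beat = |798.3 − 789.9| = 8.4 Hz.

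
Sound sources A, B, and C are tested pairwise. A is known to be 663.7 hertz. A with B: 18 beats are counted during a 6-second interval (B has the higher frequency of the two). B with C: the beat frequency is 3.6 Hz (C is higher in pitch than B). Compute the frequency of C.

670.3 Hz

A–B: Beat frequency = 18/6 = 3 Hz.
B is above A, so f_B = 663.7 + 3 = 666.7 Hz.
C is above B, so f_C = 666.7 + 3.6 = 670.3 Hz.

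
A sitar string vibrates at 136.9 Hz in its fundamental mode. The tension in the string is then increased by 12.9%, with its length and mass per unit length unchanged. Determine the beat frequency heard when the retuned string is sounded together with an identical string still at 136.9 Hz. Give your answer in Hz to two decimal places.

8.56 Hz

For a string, f ∝ √T, so the new frequency is 136.9·√1.129 = 145.4623 Hz.
f_beat = |145.4623 − 136.9| = 8.56 Hz.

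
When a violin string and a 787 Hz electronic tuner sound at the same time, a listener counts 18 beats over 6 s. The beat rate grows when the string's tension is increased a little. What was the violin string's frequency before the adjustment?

Beat frequency = 18/6 = 3 Hz.
|f − 787| = 3, so the violin string was at either 784 Hz or 790 Hz.
Higher tension means higher frequency; the adjustment raises the violin string's frequency.
The beat rate rose, so the adjustment moved the violin string further from 787 Hz — it was already above the reference.

790 Hz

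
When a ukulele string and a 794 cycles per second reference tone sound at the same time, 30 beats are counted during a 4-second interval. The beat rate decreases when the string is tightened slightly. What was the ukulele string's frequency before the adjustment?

Beat frequency = 30/4 = 7.5 Hz.
|f − 794| = 7.5, so the ukulele string was at either 786.5 Hz or 801.5 Hz.
Increasing tension raises a string's frequency; the adjustment raises the ukulele string's frequency.
The beat rate fell, so the adjustment moved the ukulele string toward 794 Hz — it must have started below the reference.

786.5 Hz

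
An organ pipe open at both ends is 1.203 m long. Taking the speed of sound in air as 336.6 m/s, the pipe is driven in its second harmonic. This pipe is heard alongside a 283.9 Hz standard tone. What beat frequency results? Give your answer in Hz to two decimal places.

4.10 Hz

Open pipe: f_n = n·v/(2L) = 2·336.6/(2·1.203) = 279.8005 Hz.
f_beat = |279.8005 − 283.9| = 4.10 Hz.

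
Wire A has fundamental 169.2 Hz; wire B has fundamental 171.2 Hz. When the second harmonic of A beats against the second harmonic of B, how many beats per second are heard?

Second harmonic of the first: 2·169.2 = 338.4 Hz.
Second harmonic of the second: 2·171.2 = 342.4 Hz.
f_beat = |338.4 − 342.4| = 4.0 Hz.

4.0 Hz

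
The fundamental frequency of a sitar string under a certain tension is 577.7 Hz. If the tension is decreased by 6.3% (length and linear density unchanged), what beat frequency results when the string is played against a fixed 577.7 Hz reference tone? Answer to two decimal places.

For a string, f ∝ √T, so the new frequency is 577.7·√0.937 = 559.2064 Hz.
f_beat = |559.2064 − 577.7| = 18.49 Hz.

18.49 Hz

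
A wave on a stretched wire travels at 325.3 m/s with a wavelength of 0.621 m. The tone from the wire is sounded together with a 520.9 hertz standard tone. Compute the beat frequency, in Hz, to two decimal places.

Source frequency f = v/λ = 325.3/0.621 = 523.8325 Hz.
f_beat = |523.8325 − 520.9| = 2.93 Hz.

2.93 Hz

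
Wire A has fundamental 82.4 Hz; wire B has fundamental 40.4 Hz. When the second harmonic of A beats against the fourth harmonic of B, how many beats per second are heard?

Second harmonic of the first: 2·82.4 = 164.8 Hz.
Fourth harmonic of the second: 4·40.4 = 161.6 Hz.
f_beat = |164.8 − 161.6| = 3.2 Hz.

3.2 Hz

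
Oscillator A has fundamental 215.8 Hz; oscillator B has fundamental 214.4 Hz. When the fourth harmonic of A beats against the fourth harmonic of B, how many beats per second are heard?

Fourth harmonic of the first: 4·215.8 = 863.2 Hz.
Fourth harmonic of the second: 4·214.4 = 857.6 Hz.
f_beat = |863.2 − 857.6| = 5.6 Hz.

5.6 Hz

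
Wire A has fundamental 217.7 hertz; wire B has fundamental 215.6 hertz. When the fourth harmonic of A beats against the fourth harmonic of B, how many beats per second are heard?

8.4 Hz

Fourth harmonic of the first: 4·217.7 = 870.8 Hz.
Fourth harmonic of the second: 4·215.6 = 862.4 Hz.
f_beat = |870.8 − 862.4| = 8.4 Hz.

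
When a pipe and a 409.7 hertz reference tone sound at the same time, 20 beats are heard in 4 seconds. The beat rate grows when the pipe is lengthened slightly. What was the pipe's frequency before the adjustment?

Beat frequency = 20/4 = 5 Hz.
|f − 409.7| = 5, so the pipe was at either 404.7 Hz or 414.7 Hz.
A longer pipe has a lower fundamental; the adjustment lowers the pipe's frequency.
The beat rate rose, so the adjustment moved the pipe further from 409.7 Hz — it was already below the reference.

404.7 Hz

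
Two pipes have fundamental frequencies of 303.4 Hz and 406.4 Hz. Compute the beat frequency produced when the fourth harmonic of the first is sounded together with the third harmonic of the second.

5.6 Hz

Fourth harmonic of the first: 4·303.4 = 1213.6 Hz.
Third harmonic of the second: 3·406.4 = 1219.2 Hz.
f_beat = |1213.6 − 1219.2| = 5.6 Hz.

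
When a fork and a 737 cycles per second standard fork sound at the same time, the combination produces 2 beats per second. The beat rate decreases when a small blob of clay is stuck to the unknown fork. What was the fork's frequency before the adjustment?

739 Hz

|f − 737| = 2, so the fork was at either 735 Hz or 739 Hz.
Adding mass to a fork lowers its frequency; the adjustment lowers the fork's frequency.
The beat rate fell, so the adjustment moved the fork toward 737 Hz — it must have started above the reference.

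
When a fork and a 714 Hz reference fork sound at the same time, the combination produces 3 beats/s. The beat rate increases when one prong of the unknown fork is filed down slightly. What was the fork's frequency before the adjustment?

|f − 714| = 3, so the fork was at either 711 Hz or 717 Hz.
Filing a prong removes mass and raises the fork's frequency; the adjustment raises the fork's frequency.
The beat rate rose, so the adjustment moved the fork further from 714 Hz — it was already above the reference.

717 Hz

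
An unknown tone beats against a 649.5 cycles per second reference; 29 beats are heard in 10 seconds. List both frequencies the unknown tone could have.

Beat frequency = 29/10 = 2.9 Hz.
|f − 649.5| = 2.9, so f = 649.5 ± 2.9.

646.6 Hz or 652.4 Hz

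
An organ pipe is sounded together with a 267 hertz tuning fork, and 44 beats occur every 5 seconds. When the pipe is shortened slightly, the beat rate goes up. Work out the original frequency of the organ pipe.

Beat frequency = 44/5 = 8.8 Hz.
|f − 267| = 8.8, so the organ pipe was at either 258.2 Hz or 275.8 Hz.
A shorter pipe has a higher fundamental; the adjustment raises the organ pipe's frequency.
The beat rate rose, so the adjustment moved the organ pipe further from 267 Hz — it was already above the reference.

275.8 Hz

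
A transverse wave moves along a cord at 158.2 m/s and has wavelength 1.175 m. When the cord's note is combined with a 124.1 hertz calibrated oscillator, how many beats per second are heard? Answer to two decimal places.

10.54 Hz

Source frequency f = v/λ = 158.2/1.175 = 134.6383 Hz.
f_beat = |134.6383 − 124.1| = 10.54 Hz.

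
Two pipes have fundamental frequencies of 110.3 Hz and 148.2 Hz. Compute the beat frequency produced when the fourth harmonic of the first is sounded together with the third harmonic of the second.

Fourth harmonic of the first: 4·110.3 = 441.2 Hz.
Third harmonic of the second: 3·148.2 = 444.6 Hz.
f_beat = |441.2 − 444.6| = 3.4 Hz.

3.4 Hz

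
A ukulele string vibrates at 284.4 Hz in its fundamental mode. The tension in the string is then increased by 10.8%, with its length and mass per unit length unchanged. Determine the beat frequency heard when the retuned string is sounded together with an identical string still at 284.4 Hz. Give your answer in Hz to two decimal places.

For a string, f ∝ √T, so the new frequency is 284.4·√1.108 = 299.3639 Hz.
f_beat = |299.3639 − 284.4| = 14.96 Hz.

14.96 Hz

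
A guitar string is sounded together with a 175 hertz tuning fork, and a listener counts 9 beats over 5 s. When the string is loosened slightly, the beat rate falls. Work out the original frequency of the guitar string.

176.8 Hz

Beat frequency = 9/5 = 1.8 Hz.
|f − 175| = 1.8, so the guitar string was at either 173.2 Hz or 176.8 Hz.
Reducing tension lowers a string's frequency; the adjustment lowers the guitar string's frequency.
The beat rate fell, so the adjustment moved the guitar string toward 175 Hz — it must have started above the reference.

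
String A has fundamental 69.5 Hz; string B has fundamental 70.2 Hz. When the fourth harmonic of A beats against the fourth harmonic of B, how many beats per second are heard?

2.8 Hz

Fourth harmonic of the first: 4·69.5 = 278.0 Hz.
Fourth harmonic of the second: 4·70.2 = 280.8 Hz.
f_beat = |278.0 − 280.8| = 2.8 Hz.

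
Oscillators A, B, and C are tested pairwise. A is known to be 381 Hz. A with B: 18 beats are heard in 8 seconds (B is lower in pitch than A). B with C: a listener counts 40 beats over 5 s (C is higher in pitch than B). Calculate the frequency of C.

A–B: Beat frequency = 18/8 = 2.25 Hz.
B is below A, so f_B = 381 − 2.25 = 378.75 Hz.
B–C: Beat frequency = 40/5 = 8 Hz.
C is above B, so f_C = 378.75 + 8 = 386.75 Hz.

386.75 Hz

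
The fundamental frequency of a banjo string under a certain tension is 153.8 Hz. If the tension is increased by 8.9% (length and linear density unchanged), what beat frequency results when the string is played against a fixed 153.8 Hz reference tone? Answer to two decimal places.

6.70 Hz

For a string, f ∝ √T, so the new frequency is 153.8·√1.089 = 160.4982 Hz.
f_beat = |160.4982 − 153.8| = 6.70 Hz.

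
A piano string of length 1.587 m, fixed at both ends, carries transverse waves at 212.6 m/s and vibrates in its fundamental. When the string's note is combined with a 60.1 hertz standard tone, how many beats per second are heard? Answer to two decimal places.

6.88 Hz

For a string fixed at both ends, f_n = n·v/(2L) = 1·212.6/(2·1.587) = 66.9817 Hz.
f_beat = |66.9817 − 60.1| = 6.88 Hz.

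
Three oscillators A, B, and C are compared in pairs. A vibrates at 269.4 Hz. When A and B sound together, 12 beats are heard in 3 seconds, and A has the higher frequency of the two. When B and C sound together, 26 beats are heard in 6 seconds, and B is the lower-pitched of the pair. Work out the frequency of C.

269.7333 Hz

A–B: Beat frequency = 12/3 = 4 Hz.
B is below A, so f_B = 269.4 − 4 = 265.4 Hz.
B–C: Beat frequency = 26/6 = 4.3333 Hz.
C is above B, so f_C = 265.4 + 4.3333 = 269.7333 Hz.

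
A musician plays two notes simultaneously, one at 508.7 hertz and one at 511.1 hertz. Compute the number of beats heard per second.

f_beat = |f₁ − f₂|.
|508.7 − 511.1| = 2.4 Hz.

2.4 Hz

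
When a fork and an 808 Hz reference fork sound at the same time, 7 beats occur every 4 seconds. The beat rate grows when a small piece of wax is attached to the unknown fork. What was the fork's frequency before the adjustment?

Beat frequency = 7/4 = 1.75 Hz.
|f − 808| = 1.75, so the fork was at either 806.25 Hz or 809.75 Hz.
Loading a fork with wax lowers its frequency; the adjustment lowers the fork's frequency.
The beat rate rose, so the adjustment moved the fork further from 808 Hz — it was already below the reference.

806.25 Hz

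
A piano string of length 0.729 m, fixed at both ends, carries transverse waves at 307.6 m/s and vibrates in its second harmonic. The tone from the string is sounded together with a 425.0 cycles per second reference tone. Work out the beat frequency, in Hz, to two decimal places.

3.05 Hz

For a string fixed at both ends, f_n = n·v/(2L) = 2·307.6/(2·0.729) = 421.9479 Hz.
f_beat = |421.9479 − 425.0| = 3.05 Hz.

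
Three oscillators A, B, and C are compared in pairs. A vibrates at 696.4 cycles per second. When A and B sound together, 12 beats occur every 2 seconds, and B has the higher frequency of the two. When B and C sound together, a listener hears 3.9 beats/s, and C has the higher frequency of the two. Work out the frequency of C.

706.3 Hz

A–B: Beat frequency = 12/2 = 6 Hz.
B is above A, so f_B = 696.4 + 6 = 702.4 Hz.
C is above B, so f_C = 702.4 + 3.9 = 706.3 Hz.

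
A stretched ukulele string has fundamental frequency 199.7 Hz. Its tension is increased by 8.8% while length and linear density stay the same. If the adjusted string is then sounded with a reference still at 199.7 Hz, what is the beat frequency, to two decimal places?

For a string, f ∝ √T, so the new frequency is 199.7·√1.088 = 208.3016 Hz.
f_beat = |208.3016 − 199.7| = 8.60 Hz.

8.60 Hz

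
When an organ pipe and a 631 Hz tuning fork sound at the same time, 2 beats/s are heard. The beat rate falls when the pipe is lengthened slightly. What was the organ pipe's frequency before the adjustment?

|f − 631| = 2, so the organ pipe was at either 629 Hz or 633 Hz.
A longer pipe has a lower fundamental; the adjustment lowers the organ pipe's frequency.
The beat rate fell, so the adjustment moved the organ pipe toward 631 Hz — it must have started above the reference.

633 Hz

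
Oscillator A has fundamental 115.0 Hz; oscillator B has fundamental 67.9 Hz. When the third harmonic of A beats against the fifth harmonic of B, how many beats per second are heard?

5.5 Hz

Third harmonic of the first: 3·115.0 = 345.0 Hz.
Fifth harmonic of the second: 5·67.9 = 339.5 Hz.
f_beat = |345.0 − 339.5| = 5.5 Hz.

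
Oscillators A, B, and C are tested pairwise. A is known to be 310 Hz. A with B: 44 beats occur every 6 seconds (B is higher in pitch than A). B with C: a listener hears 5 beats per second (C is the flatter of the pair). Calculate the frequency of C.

A–B: Beat frequency = 44/6 = 7.3333 Hz.
B is above A, so f_B = 310 + 7.3333 = 317.3333 Hz.
C is below B, so f_C = 317.3333 − 5 = 312.3333 Hz.

312.3333 Hz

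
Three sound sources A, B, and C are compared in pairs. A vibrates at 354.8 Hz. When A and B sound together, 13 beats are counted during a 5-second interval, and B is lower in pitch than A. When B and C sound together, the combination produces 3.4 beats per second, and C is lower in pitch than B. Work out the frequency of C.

348.8 Hz

A–B: Beat frequency = 13/5 = 2.6 Hz.
B is below A, so f_B = 354.8 − 2.6 = 352.2 Hz.
C is below B, so f_C = 352.2 − 3.4 = 348.8 Hz.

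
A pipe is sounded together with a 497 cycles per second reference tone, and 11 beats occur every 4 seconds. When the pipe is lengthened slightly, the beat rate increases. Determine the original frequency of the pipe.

494.25 Hz

Beat frequency = 11/4 = 2.75 Hz.
|f − 497| = 2.75, so the pipe was at either 494.25 Hz or 499.75 Hz.
A longer pipe has a lower fundamental; the adjustment lowers the pipe's frequency.
The beat rate rose, so the adjustment moved the pipe further from 497 Hz — it was already below the reference.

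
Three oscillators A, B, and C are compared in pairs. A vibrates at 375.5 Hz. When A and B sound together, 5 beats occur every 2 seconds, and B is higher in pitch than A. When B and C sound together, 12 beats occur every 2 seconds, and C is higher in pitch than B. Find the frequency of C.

A–B: Beat frequency = 5/2 = 2.5 Hz.
B is above A, so f_B = 375.5 + 2.5 = 378 Hz.
B–C: Beat frequency = 12/2 = 6 Hz.
C is above B, so f_C = 378 + 6 = 384 Hz.

384 Hz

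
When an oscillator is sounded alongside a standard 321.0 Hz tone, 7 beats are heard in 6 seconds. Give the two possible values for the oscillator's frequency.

Beat frequency = 7/6 = 1.1667 Hz.
|f − 321.0| = 1.1667, so f = 321.0 ± 1.1667.

319.8333 Hz or 322.1667 Hz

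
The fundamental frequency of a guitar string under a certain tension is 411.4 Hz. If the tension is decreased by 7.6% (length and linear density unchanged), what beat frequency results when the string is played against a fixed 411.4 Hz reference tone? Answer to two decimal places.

For a string, f ∝ √T, so the new frequency is 411.4·√0.924 = 395.4579 Hz.
f_beat = |395.4579 − 411.4| = 15.94 Hz.

15.94 Hz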